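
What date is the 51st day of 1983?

1983-02-20

January has 31 days (51 − 31 = 20 remain).
20 into February → February 20.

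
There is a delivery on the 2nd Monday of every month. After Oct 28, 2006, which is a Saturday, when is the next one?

Nov 13, 2006

Oct 2006 starts on a Sunday; its first Monday is the 2nd, so the 2nd Monday is the 9th — Oct 9, 2006.
That is not after Oct 28, 2006, so look at Nov 2006.
Nov 2006 starts on a Wednesday; its first Monday is the 6th, so the 2nd Monday is the 13th — Nov 13, 2006.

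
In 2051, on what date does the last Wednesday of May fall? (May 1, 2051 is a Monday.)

May 2051 begins on a Monday, so the first Wednesday is May 3 (2 days later).
May 2051 has 31 days. Adding weeks: 3, 10, 17, 24, 31 — the last one ≤ 31 is the 31st.

2051-05-31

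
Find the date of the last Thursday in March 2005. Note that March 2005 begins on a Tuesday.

March 2005 begins on a Tuesday, so the first Thursday is March 3 (2 days later).
March 2005 has 31 days. Adding weeks: 3, 10, 17, 24, 31 — the last one ≤ 31 is the 31st.

31 March 2005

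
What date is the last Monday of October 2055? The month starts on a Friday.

25 October 2055

October 2055 begins on a Friday, so the first Monday is October 4 (3 days later).
October 2055 has 31 days. Adding weeks: 4, 11, 18, 25 — the last one ≤ 31 is the 25th.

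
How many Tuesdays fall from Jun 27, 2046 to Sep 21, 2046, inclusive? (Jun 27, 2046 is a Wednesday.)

12

Jun 27, 2046 is a Wednesday; the first Tuesday on or after it is Jul 3, 2046 (6 days later).
From Jul 3, 2046 to Sep 21, 2046: 28 + 31 + 21 = 80 days (rest of Jul, Aug, Sep).
80 ÷ 7 = 11 full weeks with remainder 3, so 11 more Tuesdays after the first → 12.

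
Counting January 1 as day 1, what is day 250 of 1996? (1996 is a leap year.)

Sep 6, 1996

Jan has 31 days (250 − 31 = 219 remain).
Feb has 29 days (219 − 29 = 190 remain).
Mar has 31 days (190 − 31 = 159 remain).
Apr has 30 days (159 − 30 = 129 remain).
May has 31 days (129 − 31 = 98 remain).
Jun has 30 days (98 − 30 = 68 remain).
Jul has 31 days (68 − 31 = 37 remain).
Aug has 31 days (37 − 31 = 6 remain).
6 into Sep → Sep 6.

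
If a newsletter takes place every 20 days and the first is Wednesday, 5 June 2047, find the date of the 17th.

The 17th occurrence is 16 intervals after the first: 16 × 20 = 320 days after 5 June 2047.
June has 30 days — 25 days to the end of June leaves 295.
July has 31 days (264 left).
August has 31 days (233 left).
September has 30 days (203 left).
October has 31 days (172 left).
November has 30 days (142 left).
December has 31 days (111 left).
January has 31 days (80 left).
February has 29 days (51 left).
March has 31 days (20 left).
20 days into April → 20 April 2048.

20 April 2048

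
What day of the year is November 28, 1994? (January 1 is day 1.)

332

Days in months before November: 31 + 28 + 31 + 30 + 31 + 30 + 31 + 31 + 30 + 31 = 304.
Plus 28 days into November → day 332.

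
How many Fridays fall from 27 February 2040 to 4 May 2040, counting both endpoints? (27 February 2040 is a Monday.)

27 February 2040 is a Monday; the first Friday on or after it is 2 March 2040 (4 days later).
From 2 March 2040 to 4 May 2040: 29 + 30 + 4 = 63 days (rest of March, April, May).
63 ÷ 7 = 9 full weeks with remainder 0, so 9 more Fridays after the first → 10.

10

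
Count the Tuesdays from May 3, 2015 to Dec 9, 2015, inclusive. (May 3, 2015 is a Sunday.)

32

May 3, 2015 is a Sunday; the first Tuesday on or after it is May 5, 2015 (2 days later).
From May 5, 2015 to Dec 9, 2015: 26 + 30 + 31 + 31 + 30 + 31 + 30 + 9 = 218 days (rest of May, Jun, Jul, Aug, Sep, Oct, Nov, Dec).
218 ÷ 7 = 31 full weeks with remainder 1, so 31 more Tuesdays after the first → 32.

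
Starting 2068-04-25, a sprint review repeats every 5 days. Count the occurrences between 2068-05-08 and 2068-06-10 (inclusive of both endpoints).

7

Occurrences land 5·i days after 2068-04-25 for i = 0, 1, 2, …
2068-05-08 is 13 days after the start; 13 ÷ 5 = 2 remainder 3; since the remainder is 3, round up to i = 3. First occurrence in the window: #4 on 2068-05-10 (3×5 = 15 days in).
2068-06-10 is 46 days after the start; 46 ÷ 5 = 9 remainder 1. Last occurrence in the window: #10 on 2068-06-09.
Occurrences #4 through #10: 7 in total.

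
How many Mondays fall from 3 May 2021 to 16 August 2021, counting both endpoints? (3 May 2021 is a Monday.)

3 May 2021 is a Monday; the first Monday on or after it is 3 May 2021.
From 3 May 2021 to 16 August 2021: 28 + 30 + 31 + 16 = 105 days (rest of May, June, July, August).
105 ÷ 7 = 15 full weeks with remainder 0, so 15 more Mondays after the first → 16.

16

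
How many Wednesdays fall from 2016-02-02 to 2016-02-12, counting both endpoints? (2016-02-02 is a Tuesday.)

2

2016-02-02 is a Tuesday; the first Wednesday on or after it is 2016-02-03 (1 day later).
From 2016-02-03 to 2016-02-12 is 12 − 3 = 9 days.
9 ÷ 7 = 1 full weeks with remainder 2, so 1 more Wednesdays after the first → 2.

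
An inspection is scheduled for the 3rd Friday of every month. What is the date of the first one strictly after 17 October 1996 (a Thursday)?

18 October 1996

October 1996 starts on a Tuesday; its first Friday is the 4th, so the 3rd Friday is the 18th — 18 October 1996.
18 October 1996 is after 17 October 1996, so that is the next one.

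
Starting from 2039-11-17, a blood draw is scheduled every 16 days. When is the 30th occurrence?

2041-02-23

The 30th occurrence is 29 intervals after the first: 29 × 16 = 464 days after 2039-11-17.
November has 30 days — 13 days to the end of November leaves 451.
From end of November to end of 2039 is 31 days (420 left).
2040 has 366 days (54 left).
January has 31 days (23 left).
23 days into February → 2041-02-23.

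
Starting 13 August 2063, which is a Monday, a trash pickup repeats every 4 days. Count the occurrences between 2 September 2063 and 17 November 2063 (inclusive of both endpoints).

Occurrences land 4·i days after 13 August 2063 for i = 0, 1, 2, …
2 September 2063 is 20 days after the start; 20 ÷ 4 = 5 remainder 0. First occurrence in the window: #6 on 2 September 2063 (5×4 = 20 days in).
17 November 2063 is 96 days after the start; 96 ÷ 4 = 24 remainder 0. Last occurrence in the window: #25 on 17 November 2063.
Occurrences #6 through #25: 20 in total.

20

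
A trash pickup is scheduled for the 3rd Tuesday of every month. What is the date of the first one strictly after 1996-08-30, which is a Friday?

1996-09-17

August 1996 starts on a Thursday; its first Tuesday is the 6th, so the 3rd Tuesday is the 20th — 1996-08-20.
That is not after 1996-08-30, so look at September 1996.
September 1996 starts on a Sunday; its first Tuesday is the 3rd, so the 3rd Tuesday is the 17th — 1996-09-17.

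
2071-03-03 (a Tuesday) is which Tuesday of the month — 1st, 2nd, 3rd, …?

Day 3 falls in week ⌈3/7⌉ of the month.
Days 1–7 hold the 1st Tuesday, 8–14 the 2nd, 15–21 the 3rd, 22–28 the 4th, 29–31 the 5th.
3 is in the range for the 1st.

1st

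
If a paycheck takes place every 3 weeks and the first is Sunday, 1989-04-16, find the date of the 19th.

The 19th occurrence is 18 intervals after the first: 18 × 21 = 378 days after 1989-04-16.
April has 30 days — 14 days to the end of April leaves 364.
May has 31 days (333 left).
June has 30 days (303 left).
July has 31 days (272 left).
August has 31 days (241 left).
September has 30 days (211 left).
October has 31 days (180 left).
November has 30 days (150 left).
December has 31 days (119 left).
January has 31 days (88 left).
February has 28 days (60 left).
March has 31 days (29 left).
29 days into April → 1990-04-29.

1990-04-29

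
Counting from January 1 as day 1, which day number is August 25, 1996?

238

Days in months before August: 31 + 29 + 31 + 30 + 31 + 30 + 31 = 213.
Plus 25 days into August → day 238.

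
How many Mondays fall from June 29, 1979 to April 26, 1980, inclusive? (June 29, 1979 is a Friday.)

June 29, 1979 is a Friday; the first Monday on or after it is July 2, 1979 (3 days later).
From July 2, 1979 to April 26, 1980: 29 + 31 + 30 + 31 + 30 + 31 + 31 + 29 + 31 + 26 = 299 days (rest of July, August, September, October, November, December, January, February, March, April).
299 ÷ 7 = 42 full weeks with remainder 5, so 42 more Mondays after the first → 43.

43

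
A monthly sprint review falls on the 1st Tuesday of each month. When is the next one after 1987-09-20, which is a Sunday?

1987-10-06

September 1987 starts on a Tuesday, so its 1st Tuesday is 1987-09-01.
That is not after 1987-09-20, so look at October 1987.
October 1987 starts on a Thursday, so its 1st Tuesday is 1987-10-06 (5 days in).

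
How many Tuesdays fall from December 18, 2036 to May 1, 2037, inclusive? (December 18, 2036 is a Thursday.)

19

December 18, 2036 is a Thursday; the first Tuesday on or after it is December 23, 2036 (5 days later).
From December 23, 2036 to May 1, 2037: 8 + 31 + 28 + 31 + 30 + 1 = 129 days (rest of December, January, February, March, April, May).
129 ÷ 7 = 18 full weeks with remainder 3, so 18 more Tuesdays after the first → 19.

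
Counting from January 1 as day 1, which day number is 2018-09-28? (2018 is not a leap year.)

Days in months before September: 31 + 28 + 31 + 30 + 31 + 30 + 31 + 31 = 243.
Plus 28 days into September → day 271.

271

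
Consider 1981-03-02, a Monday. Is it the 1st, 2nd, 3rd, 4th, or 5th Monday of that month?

1st

Day 2 falls in week ⌈2/7⌉ of the month.
Days 1–7 hold the 1st Monday, 8–14 the 2nd, 15–21 the 3rd, 22–28 the 4th, 29–31 the 5th.
2 is in the range for the 1st.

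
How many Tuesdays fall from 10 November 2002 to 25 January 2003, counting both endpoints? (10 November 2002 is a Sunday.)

11

10 November 2002 is a Sunday; the first Tuesday on or after it is 12 November 2002 (2 days later).
From 12 November 2002 to 25 January 2003: 18 + 31 + 25 = 74 days (rest of November, December, January).
74 ÷ 7 = 10 full weeks with remainder 4, so 10 more Tuesdays after the first → 11.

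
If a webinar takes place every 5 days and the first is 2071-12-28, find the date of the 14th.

2072-03-02

The 14th occurrence is 13 intervals after the first: 13 × 5 = 65 days after 2071-12-28.
December has 31 days — 3 days to the end of December leaves 62.
January has 31 days (31 left).
February has 29 days (2 left).
2 days into March → 2072-03-02.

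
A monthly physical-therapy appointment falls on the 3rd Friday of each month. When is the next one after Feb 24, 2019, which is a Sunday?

Mar 15, 2019

Feb 2019 starts on a Friday; its first Friday is the 1st, so the 3rd Friday is the 15th — Feb 15, 2019.
That is not after Feb 24, 2019, so look at Mar 2019.
Mar 2019 starts on a Friday; its first Friday is the 1st, so the 3rd Friday is the 15th — Mar 15, 2019.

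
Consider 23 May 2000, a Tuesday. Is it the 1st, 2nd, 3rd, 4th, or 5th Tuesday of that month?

4th

Day 23 falls in week ⌈23/7⌉ of the month.
Days 1–7 hold the 1st Tuesday, 8–14 the 2nd, 15–21 the 3rd, 22–28 the 4th, 29–31 the 5th.
23 is in the range for the 4th.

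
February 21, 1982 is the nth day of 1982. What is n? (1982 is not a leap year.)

52

Days in months before February: 31 = 31.
Plus 21 days into February → day 52.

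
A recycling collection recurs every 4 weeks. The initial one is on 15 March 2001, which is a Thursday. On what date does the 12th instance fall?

The 12th occurrence is 11 intervals after the first: 11 × 28 = 308 days after 15 March 2001.
March has 31 days — 16 days to the end of March leaves 292.
April has 30 days (262 left).
May has 31 days (231 left).
June has 30 days (201 left).
July has 31 days (170 left).
August has 31 days (139 left).
September has 30 days (109 left).
October has 31 days (78 left).
November has 30 days (48 left).
December has 31 days (17 left).
17 days into January → 17 January 2002.

17 January 2002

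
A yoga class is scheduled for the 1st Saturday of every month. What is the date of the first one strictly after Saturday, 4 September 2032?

September 2032 starts on a Wednesday, so its 1st Saturday is 4 September 2032 (3 days in).
That is not after 4 September 2032, so look at October 2032.
October 2032 starts on a Friday, so its 1st Saturday is 2 October 2032 (1 day in).

2 October 2032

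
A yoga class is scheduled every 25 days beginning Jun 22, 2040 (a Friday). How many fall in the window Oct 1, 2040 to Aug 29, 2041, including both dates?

13

Occurrences land 25·i days after Jun 22, 2040 for i = 0, 1, 2, …
Oct 1, 2040 is 101 days after the start; 101 ÷ 25 = 4 remainder 1; since the remainder is 1, round up to i = 5. First occurrence in the window: #6 on Oct 25, 2040 (5×25 = 125 days in).
Aug 29, 2041 is 433 days after the start; 433 ÷ 25 = 17 remainder 8. Last occurrence in the window: #18 on Aug 21, 2041.
Occurrences #6 through #18: 13 in total.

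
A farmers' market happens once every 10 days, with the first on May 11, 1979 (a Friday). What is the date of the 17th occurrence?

October 18, 1979

The 17th occurrence is 16 intervals after the first: 16 × 10 = 160 days after May 11, 1979.
May has 31 days — 20 days to the end of May leaves 140.
June has 30 days (110 left).
July has 31 days (79 left).
August has 31 days (48 left).
September has 30 days (18 left).
18 days into October → October 18, 1979.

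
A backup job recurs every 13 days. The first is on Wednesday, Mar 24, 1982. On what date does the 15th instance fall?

The 15th occurrence is 14 intervals after the first: 14 × 13 = 182 days after Mar 24, 1982.
Mar has 31 days — 7 days to the end of Mar leaves 175.
Apr has 30 days (145 left).
May has 31 days (114 left).
Jun has 30 days (84 left).
Jul has 31 days (53 left).
Aug has 31 days (22 left).
22 days into Sep → Sep 22, 1982.

Sep 22, 1982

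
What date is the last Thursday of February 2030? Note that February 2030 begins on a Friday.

February 2030 begins on a Friday, so the first Thursday is February 7 (6 days later).
February 2030 has 28 days. Adding weeks: 7, 14, 21, 28 — the last one ≤ 28 is the 28th.

February 28, 2030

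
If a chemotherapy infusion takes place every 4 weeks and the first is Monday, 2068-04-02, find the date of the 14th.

2069-04-01

The 14th occurrence is 13 intervals after the first: 13 × 28 = 364 days after 2068-04-02.
April has 30 days — 28 days to the end of April leaves 336.
May has 31 days (305 left).
June has 30 days (275 left).
July has 31 days (244 left).
August has 31 days (213 left).
September has 30 days (183 left).
October has 31 days (152 left).
November has 30 days (122 left).
December has 31 days (91 left).
January has 31 days (60 left).
February has 28 days (32 left).
March has 31 days (1 left).
1 day into April → 2069-04-01.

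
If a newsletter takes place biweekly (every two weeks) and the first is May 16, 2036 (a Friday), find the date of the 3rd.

June 13, 2036

The 3rd occurrence is 2 intervals after the first: 2 × 14 = 28 days after May 16, 2036.
May has 31 days — 15 days to the end of May leaves 13.
13 days into June → June 13, 2036.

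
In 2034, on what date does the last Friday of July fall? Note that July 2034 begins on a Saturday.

2034-07-28

July 2034 begins on a Saturday, so the first Friday is July 7 (6 days later).
July 2034 has 31 days. Adding weeks: 7, 14, 21, 28 — the last one ≤ 31 is the 28th.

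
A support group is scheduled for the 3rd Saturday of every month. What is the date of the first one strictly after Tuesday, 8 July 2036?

19 July 2036

July 2036 starts on a Tuesday; its first Saturday is the 5th, so the 3rd Saturday is the 19th — 19 July 2036.
19 July 2036 is after 8 July 2036, so that is the next one.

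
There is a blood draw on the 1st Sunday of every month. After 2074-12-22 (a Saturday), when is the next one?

December 2074 starts on a Saturday, so its 1st Sunday is 2074-12-02 (1 day in).
That is not after 2074-12-22, so look at January 2075.
January 2075 starts on a Tuesday, so its 1st Sunday is 2075-01-06 (5 days in).

2075-01-06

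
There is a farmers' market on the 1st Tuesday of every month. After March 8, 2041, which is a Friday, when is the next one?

March 2041 starts on a Friday, so its 1st Tuesday is March 5, 2041 (4 days in).
That is not after March 8, 2041, so look at April 2041.
April 2041 starts on a Monday, so its 1st Tuesday is April 2, 2041 (1 day in).

April 2, 2041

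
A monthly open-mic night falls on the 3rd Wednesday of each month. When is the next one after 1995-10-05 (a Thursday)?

October 1995 starts on a Sunday; its first Wednesday is the 4th, so the 3rd Wednesday is the 18th — 1995-10-18.
1995-10-18 is after 1995-10-05, so that is the next one.

1995-10-18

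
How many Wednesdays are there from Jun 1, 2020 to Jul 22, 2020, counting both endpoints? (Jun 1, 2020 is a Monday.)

Jun 1, 2020 is a Monday; the first Wednesday on or after it is Jun 3, 2020 (2 days later).
From Jun 3, 2020 to Jul 22, 2020: 27 + 22 = 49 days (rest of Jun, Jul).
49 ÷ 7 = 7 full weeks with remainder 0, so 7 more Wednesdays after the first → 8.

8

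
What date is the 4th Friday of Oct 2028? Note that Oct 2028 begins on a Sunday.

Oct 2028 begins on a Sunday, so the first Friday is Oct 6 (5 days later).
The 4th Friday is 3 weeks later: 6 + 21 = 27.

Oct 27, 2028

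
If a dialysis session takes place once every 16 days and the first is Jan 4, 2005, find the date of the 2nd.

The 2nd occurrence is 1 interval after the first: 1 × 16 = 16 days after Jan 4, 2005.
16 days later is Jan 20, 2005.

Jan 20, 2005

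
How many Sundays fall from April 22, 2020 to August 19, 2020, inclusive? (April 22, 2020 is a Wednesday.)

17

April 22, 2020 is a Wednesday; the first Sunday on or after it is April 26, 2020 (4 days later).
From April 26, 2020 to August 19, 2020: 4 + 31 + 30 + 31 + 19 = 115 days (rest of April, May, June, July, August).
115 ÷ 7 = 16 full weeks with remainder 3, so 16 more Sundays after the first → 17.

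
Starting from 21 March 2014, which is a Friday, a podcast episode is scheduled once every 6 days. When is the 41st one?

16 November 2014

The 41st occurrence is 40 intervals after the first: 40 × 6 = 240 days after 21 March 2014.
March has 31 days — 10 days to the end of March leaves 230.
April has 30 days (200 left).
May has 31 days (169 left).
June has 30 days (139 left).
July has 31 days (108 left).
August has 31 days (77 left).
September has 30 days (47 left).
October has 31 days (16 left).
16 days into November → 16 November 2014.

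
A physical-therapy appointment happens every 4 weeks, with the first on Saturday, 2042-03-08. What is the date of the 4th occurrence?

2042-05-31

The 4th occurrence is 3 intervals after the first: 3 × 28 = 84 days after 2042-03-08.
March has 31 days — 23 days to the end of March leaves 61.
April has 30 days (31 left).
31 days into May → 2042-05-31.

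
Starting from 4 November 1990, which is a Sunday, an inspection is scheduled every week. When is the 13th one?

The 13th occurrence is 12 intervals after the first: 12 × 7 = 84 days after 4 November 1990.
November has 30 days — 26 days to the end of November leaves 58.
December has 31 days (27 left).
27 days into January → 27 January 1991.

27 January 1991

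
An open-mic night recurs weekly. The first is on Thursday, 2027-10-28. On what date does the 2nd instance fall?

The 2nd occurrence is 1 interval after the first: 1 × 7 = 7 days after 2027-10-28.
October has 31 days — 3 days to the end of October leaves 4.
4 days into November → 2027-11-04.

2027-11-04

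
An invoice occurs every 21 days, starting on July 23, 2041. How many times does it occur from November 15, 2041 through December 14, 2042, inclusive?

Occurrences land 21·i days after July 23, 2041 for i = 0, 1, 2, …
November 15, 2041 is 115 days after the start; 115 ÷ 21 = 5 remainder 10; since the remainder is 10, round up to i = 6. First occurrence in the window: #7 on November 26, 2041 (6×21 = 126 days in).
December 14, 2042 is 509 days after the start; 509 ÷ 21 = 24 remainder 5. Last occurrence in the window: #25 on December 9, 2042.
Occurrences #7 through #25: 19 in total.

19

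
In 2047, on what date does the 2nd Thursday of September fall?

2047-09-12

The first Thursday of September 2047 is September 5.
The 2nd Thursday is 1 weeks later: 5 + 7 = 12.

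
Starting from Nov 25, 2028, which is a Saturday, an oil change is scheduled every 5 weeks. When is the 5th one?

Apr 14, 2029

The 5th occurrence is 4 intervals after the first: 4 × 35 = 140 days after Nov 25, 2028.
Nov has 30 days — 5 days to the end of Nov leaves 135.
Dec has 31 days (104 left).
Jan has 31 days (73 left).
Feb has 28 days (45 left).
Mar has 31 days (14 left).
14 days into Apr → Apr 14, 2029.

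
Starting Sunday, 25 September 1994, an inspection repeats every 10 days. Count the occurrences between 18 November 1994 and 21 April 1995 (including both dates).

Occurrences land 10·i days after 25 September 1994 for i = 0, 1, 2, …
18 November 1994 is 54 days after the start; 54 ÷ 10 = 5 remainder 4; since the remainder is 4, round up to i = 6. First occurrence in the window: #7 on 24 November 1994 (6×10 = 60 days in).
21 April 1995 is 208 days after the start; 208 ÷ 10 = 20 remainder 8. Last occurrence in the window: #21 on 13 April 1995.
Occurrences #7 through #21: 15 in total.

15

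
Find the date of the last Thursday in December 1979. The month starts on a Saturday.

December 1979 begins on a Saturday, so the first Thursday is December 6 (5 days later).
December 1979 has 31 days. Adding weeks: 6, 13, 20, 27 — the last one ≤ 31 is the 27th.

December 27, 1979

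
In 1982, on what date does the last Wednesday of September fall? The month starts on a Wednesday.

September 1982 begins on a Wednesday, so the first Wednesday is September 1.
September 1982 has 30 days. Adding weeks: 1, 8, 15, 22, 29 — the last one ≤ 30 is the 29th.

1982-09-29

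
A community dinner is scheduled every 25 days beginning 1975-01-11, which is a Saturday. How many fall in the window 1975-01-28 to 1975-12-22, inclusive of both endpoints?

Occurrences land 25·i days after 1975-01-11 for i = 0, 1, 2, …
1975-01-28 is 17 days after the start; 17 ÷ 25 = 0 remainder 17; since the remainder is 17, round up to i = 1. First occurrence in the window: #2 on 1975-02-05 (1×25 = 25 days in).
1975-12-22 is 345 days after the start; 345 ÷ 25 = 13 remainder 20. Last occurrence in the window: #14 on 1975-12-02.
Occurrences #2 through #14: 13 in total.

13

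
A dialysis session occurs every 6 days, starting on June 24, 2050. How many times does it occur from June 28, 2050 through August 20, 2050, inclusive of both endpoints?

9

Occurrences land 6·i days after June 24, 2050 for i = 0, 1, 2, …
June 28, 2050 is 4 days after the start; 4 ÷ 6 = 0 remainder 4; since the remainder is 4, round up to i = 1. First occurrence in the window: #2 on June 30, 2050 (1×6 = 6 days in).
August 20, 2050 is 57 days after the start; 57 ÷ 6 = 9 remainder 3. Last occurrence in the window: #10 on August 17, 2050.
Occurrences #2 through #10: 9 in total.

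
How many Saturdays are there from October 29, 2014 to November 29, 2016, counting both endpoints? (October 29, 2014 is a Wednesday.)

October 29, 2014 is a Wednesday; the first Saturday on or after it is November 1, 2014 (3 days later).
From November 1, 2014 to November 29, 2016: 60 + 365 + 334 = 759 days (rest of 2014, 2015, to November 29, 2016 in 2016).
759 ÷ 7 = 108 full weeks with remainder 3, so 108 more Saturdays after the first → 109.

109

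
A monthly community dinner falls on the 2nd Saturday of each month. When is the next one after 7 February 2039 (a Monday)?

February 2039 starts on a Tuesday; its first Saturday is the 5th, so the 2nd Saturday is the 12th — 12 February 2039.
12 February 2039 is after 7 February 2039, so that is the next one.

12 February 2039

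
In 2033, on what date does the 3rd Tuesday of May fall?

17 May 2033

The first Tuesday of May 2033 is May 3.
The 3rd Tuesday is 2 weeks later: 3 + 14 = 17.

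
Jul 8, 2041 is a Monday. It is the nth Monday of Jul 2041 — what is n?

Day 8 falls in week ⌈8/7⌉ of the month.
Days 1–7 hold the 1st Monday, 8–14 the 2nd, 15–21 the 3rd, 22–28 the 4th, 29–31 the 5th.
8 is in the range for the 2nd.

2nd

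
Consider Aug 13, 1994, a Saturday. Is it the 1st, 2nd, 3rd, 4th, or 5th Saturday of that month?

Day 13 falls in week ⌈13/7⌉ of the month.
Days 1–7 hold the 1st Saturday, 8–14 the 2nd, 15–21 the 3rd, 22–28 the 4th, 29–31 the 5th.
13 is in the range for the 2nd.

2nd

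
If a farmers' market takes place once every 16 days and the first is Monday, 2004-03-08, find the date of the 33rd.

The 33rd occurrence is 32 intervals after the first: 32 × 16 = 512 days after 2004-03-08.
March has 31 days — 23 days to the end of March leaves 489.
From end of March to end of 2004 is 275 days (214 left).
January has 31 days (183 left).
February has 28 days (155 left).
March has 31 days (124 left).
April has 30 days (94 left).
May has 31 days (63 left).
June has 30 days (33 left).
July has 31 days (2 left).
2 days into August → 2005-08-02.

2005-08-02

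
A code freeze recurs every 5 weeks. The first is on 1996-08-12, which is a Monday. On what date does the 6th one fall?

The 6th occurrence is 5 intervals after the first: 5 × 35 = 175 days after 1996-08-12.
August has 31 days — 19 days to the end of August leaves 156.
September has 30 days (126 left).
October has 31 days (95 left).
November has 30 days (65 left).
December has 31 days (34 left).
January has 31 days (3 left).
3 days into February → 1997-02-03.

1997-02-03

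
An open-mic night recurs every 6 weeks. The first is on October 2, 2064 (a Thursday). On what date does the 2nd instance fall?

November 13, 2064

The 2nd occurrence is 1 interval after the first: 1 × 42 = 42 days after October 2, 2064.
October has 31 days — 29 days to the end of October leaves 13.
13 days into November → November 13, 2064.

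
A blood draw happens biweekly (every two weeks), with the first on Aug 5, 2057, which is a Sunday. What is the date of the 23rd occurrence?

The 23rd occurrence is 22 intervals after the first: 22 × 14 = 308 days after Aug 5, 2057.
Aug has 31 days — 26 days to the end of Aug leaves 282.
Sep has 30 days (252 left).
Oct has 31 days (221 left).
Nov has 30 days (191 left).
Dec has 31 days (160 left).
Jan has 31 days (129 left).
Feb has 28 days (101 left).
Mar has 31 days (70 left).
Apr has 30 days (40 left).
May has 31 days (9 left).
9 days into Jun → Jun 9, 2058.

Jun 9, 2058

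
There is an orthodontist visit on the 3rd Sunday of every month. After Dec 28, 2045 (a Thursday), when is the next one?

Jan 21, 2046

Dec 2045 starts on a Friday; its first Sunday is the 3rd, so the 3rd Sunday is the 17th — Dec 17, 2045.
That is not after Dec 28, 2045, so look at Jan 2046.
Jan 2046 starts on a Monday; its first Sunday is the 7th, so the 3rd Sunday is the 21st — Jan 21, 2046.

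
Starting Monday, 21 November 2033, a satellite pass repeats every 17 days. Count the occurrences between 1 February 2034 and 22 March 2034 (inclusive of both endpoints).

3

Occurrences land 17·i days after 21 November 2033 for i = 0, 1, 2, …
1 February 2034 is 72 days after the start; 72 ÷ 17 = 4 remainder 4; since the remainder is 4, round up to i = 5. First occurrence in the window: #6 on 14 February 2034 (5×17 = 85 days in).
22 March 2034 is 121 days after the start; 121 ÷ 17 = 7 remainder 2. Last occurrence in the window: #8 on 20 March 2034.
Occurrences #6 through #8: 3 in total.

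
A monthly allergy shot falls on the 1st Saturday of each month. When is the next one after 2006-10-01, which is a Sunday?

October 2006 starts on a Sunday, so its 1st Saturday is 2006-10-07 (6 days in).
2006-10-07 is after 2006-10-01, so that is the next one.

2006-10-07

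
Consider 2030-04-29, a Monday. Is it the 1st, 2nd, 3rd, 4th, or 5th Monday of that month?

5th

Day 29 falls in week ⌈29/7⌉ of the month.
Days 1–7 hold the 1st Monday, 8–14 the 2nd, 15–21 the 3rd, 22–28 the 4th, 29–31 the 5th.
29 is in the range for the 5th.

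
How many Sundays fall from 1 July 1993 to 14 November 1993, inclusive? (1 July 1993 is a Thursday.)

20

1 July 1993 is a Thursday; the first Sunday on or after it is 4 July 1993 (3 days later).
From 4 July 1993 to 14 November 1993: 27 + 31 + 30 + 31 + 14 = 133 days (rest of July, August, September, October, November).
133 ÷ 7 = 19 full weeks with remainder 0, so 19 more Sundays after the first → 20.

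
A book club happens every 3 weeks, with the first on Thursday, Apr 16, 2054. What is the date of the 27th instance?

The 27th occurrence is 26 intervals after the first: 26 × 21 = 546 days after Apr 16, 2054.
Apr has 30 days — 14 days to the end of Apr leaves 532.
From end of Apr to end of 2054 is 245 days (287 left).
Jan has 31 days (256 left).
Feb has 28 days (228 left).
Mar has 31 days (197 left).
Apr has 30 days (167 left).
May has 31 days (136 left).
Jun has 30 days (106 left).
Jul has 31 days (75 left).
Aug has 31 days (44 left).
Sep has 30 days (14 left).
14 days into Oct → Oct 14, 2055.

Oct 14, 2055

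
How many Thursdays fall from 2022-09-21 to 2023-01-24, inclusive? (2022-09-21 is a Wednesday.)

2022-09-21 is a Wednesday; the first Thursday on or after it is 2022-09-22 (1 day later).
From 2022-09-22 to 2023-01-24: 8 + 31 + 30 + 31 + 24 = 124 days (rest of September, October, November, December, January).
124 ÷ 7 = 17 full weeks with remainder 5, so 17 more Thursdays after the first → 18.

18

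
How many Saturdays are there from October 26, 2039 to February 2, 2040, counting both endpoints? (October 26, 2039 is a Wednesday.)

14

October 26, 2039 is a Wednesday; the first Saturday on or after it is October 29, 2039 (3 days later).
From October 29, 2039 to February 2, 2040: 2 + 30 + 31 + 31 + 2 = 96 days (rest of October, November, December, January, February).
96 ÷ 7 = 13 full weeks with remainder 5, so 13 more Saturdays after the first → 14.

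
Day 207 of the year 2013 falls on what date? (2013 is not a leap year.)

Jul 26, 2013

Jan has 31 days (207 − 31 = 176 remain).
Feb has 28 days (176 − 28 = 148 remain).
Mar has 31 days (148 − 31 = 117 remain).
Apr has 30 days (117 − 30 = 87 remain).
May has 31 days (87 − 31 = 56 remain).
Jun has 30 days (56 − 30 = 26 remain).
26 into Jul → Jul 26.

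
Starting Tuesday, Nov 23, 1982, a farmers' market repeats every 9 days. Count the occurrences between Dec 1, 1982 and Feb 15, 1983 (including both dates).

Occurrences land 9·i days after Nov 23, 1982 for i = 0, 1, 2, …
Dec 1, 1982 is 8 days after the start; 8 ÷ 9 = 0 remainder 8; since the remainder is 8, round up to i = 1. First occurrence in the window: #2 on Dec 2, 1982 (1×9 = 9 days in).
Feb 15, 1983 is 84 days after the start; 84 ÷ 9 = 9 remainder 3. Last occurrence in the window: #10 on Feb 12, 1983.
Occurrences #2 through #10: 9 in total.

9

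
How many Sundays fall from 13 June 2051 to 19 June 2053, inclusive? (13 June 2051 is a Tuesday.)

13 June 2051 is a Tuesday; the first Sunday on or after it is 18 June 2051 (5 days later).
From 18 June 2051 to 19 June 2053: 196 + 366 + 170 = 732 days (rest of 2051, 2052, to 19 June 2053 in 2053).
732 ÷ 7 = 104 full weeks with remainder 4, so 104 more Sundays after the first → 105.

105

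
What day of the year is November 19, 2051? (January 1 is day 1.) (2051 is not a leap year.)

323

Days in months before November: 31 + 28 + 31 + 30 + 31 + 30 + 31 + 31 + 30 + 31 = 304.
Plus 19 days into November → day 323.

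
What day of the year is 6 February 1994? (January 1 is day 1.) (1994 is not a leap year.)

37

Days in months before February: 31 = 31.
Plus 6 days into February → day 37.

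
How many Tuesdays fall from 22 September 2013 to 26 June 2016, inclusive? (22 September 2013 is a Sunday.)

22 September 2013 is a Sunday; the first Tuesday on or after it is 24 September 2013 (2 days later).
From 24 September 2013 to 26 June 2016: 98 + 365 + 365 + 178 = 1006 days (rest of 2013, 2014, 2015, to 26 June 2016 in 2016).
1006 ÷ 7 = 143 full weeks with remainder 5, so 143 more Tuesdays after the first → 144.

144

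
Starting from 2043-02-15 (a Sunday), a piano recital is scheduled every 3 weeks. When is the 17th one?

The 17th occurrence is 16 intervals after the first: 16 × 21 = 336 days after 2043-02-15.
February has 28 days — 13 days to the end of February leaves 323.
March has 31 days (292 left).
April has 30 days (262 left).
May has 31 days (231 left).
June has 30 days (201 left).
July has 31 days (170 left).
August has 31 days (139 left).
September has 30 days (109 left).
October has 31 days (78 left).
November has 30 days (48 left).
December has 31 days (17 left).
17 days into January → 2044-01-17.

2044-01-17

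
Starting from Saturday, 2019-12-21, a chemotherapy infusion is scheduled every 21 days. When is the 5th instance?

2020-03-14

The 5th occurrence is 4 intervals after the first: 4 × 21 = 84 days after 2019-12-21.
December has 31 days — 10 days to the end of December leaves 74.
January has 31 days (43 left).
February has 29 days (14 left).
14 days into March → 2020-03-14.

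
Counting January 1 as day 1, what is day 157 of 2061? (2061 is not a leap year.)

January has 31 days (157 − 31 = 126 remain).
February has 28 days (126 − 28 = 98 remain).
March has 31 days (98 − 31 = 67 remain).
April has 30 days (67 − 30 = 37 remain).
May has 31 days (37 − 31 = 6 remain).
6 into June → June 6.

June 6, 2061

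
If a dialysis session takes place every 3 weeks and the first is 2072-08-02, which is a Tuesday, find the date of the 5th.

2072-10-25

The 5th occurrence is 4 intervals after the first: 4 × 21 = 84 days after 2072-08-02.
August has 31 days — 29 days to the end of August leaves 55.
September has 30 days (25 left).
25 days into October → 2072-10-25.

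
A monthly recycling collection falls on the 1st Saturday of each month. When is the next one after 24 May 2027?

May 2027 starts on a Saturday, so its 1st Saturday is 1 May 2027.
That is not after 24 May 2027, so look at June 2027.
June 2027 starts on a Tuesday, so its 1st Saturday is 5 June 2027 (4 days in).

5 June 2027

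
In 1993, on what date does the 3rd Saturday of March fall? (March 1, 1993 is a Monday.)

1993-03-20

March 1993 begins on a Monday, so the first Saturday is March 6 (5 days later).
The 3rd Saturday is 2 weeks later: 6 + 14 = 20.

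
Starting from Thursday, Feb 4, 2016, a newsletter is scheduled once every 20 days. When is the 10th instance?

Aug 2, 2016

The 10th occurrence is 9 intervals after the first: 9 × 20 = 180 days after Feb 4, 2016.
Feb has 29 days — 25 days to the end of Feb leaves 155.
Mar has 31 days (124 left).
Apr has 30 days (94 left).
May has 31 days (63 left).
Jun has 30 days (33 left).
Jul has 31 days (2 left).
2 days into Aug → Aug 2, 2016.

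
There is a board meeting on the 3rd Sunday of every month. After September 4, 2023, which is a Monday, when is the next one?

September 2023 starts on a Friday; its first Sunday is the 3rd, so the 3rd Sunday is the 17th — September 17, 2023.
September 17, 2023 is after September 4, 2023, so that is the next one.

September 17, 2023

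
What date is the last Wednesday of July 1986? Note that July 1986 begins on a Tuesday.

July 30, 1986

July 1986 begins on a Tuesday, so the first Wednesday is July 2 (1 day later).
July 1986 has 31 days. Adding weeks: 2, 9, 16, 23, 30 — the last one ≤ 31 is the 30th.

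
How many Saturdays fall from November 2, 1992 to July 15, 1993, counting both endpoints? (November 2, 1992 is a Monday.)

36

November 2, 1992 is a Monday; the first Saturday on or after it is November 7, 1992 (5 days later).
From November 7, 1992 to July 15, 1993: 23 + 31 + 31 + 28 + 31 + 30 + 31 + 30 + 15 = 250 days (rest of November, December, January, February, March, April, May, June, July).
250 ÷ 7 = 35 full weeks with remainder 5, so 35 more Saturdays after the first → 36.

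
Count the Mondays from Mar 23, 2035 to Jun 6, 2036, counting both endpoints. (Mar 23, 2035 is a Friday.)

63

Mar 23, 2035 is a Friday; the first Monday on or after it is Mar 26, 2035 (3 days later).
From Mar 26, 2035 to Jun 6, 2036: 280 + 158 = 438 days (rest of 2035, to Jun 6, 2036 in 2036).
438 ÷ 7 = 62 full weeks with remainder 4, so 62 more Mondays after the first → 63.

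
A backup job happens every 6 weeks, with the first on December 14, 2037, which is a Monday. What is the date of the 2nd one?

The 2nd occurrence is 1 interval after the first: 1 × 42 = 42 days after December 14, 2037.
December has 31 days — 17 days to the end of December leaves 25.
25 days into January → January 25, 2038.

January 25, 2038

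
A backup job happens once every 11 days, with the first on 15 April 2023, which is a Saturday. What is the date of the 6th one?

The 6th occurrence is 5 intervals after the first: 5 × 11 = 55 days after 15 April 2023.
April has 30 days — 15 days to the end of April leaves 40.
May has 31 days (9 left).
9 days into June → 9 June 2023.

9 June 2023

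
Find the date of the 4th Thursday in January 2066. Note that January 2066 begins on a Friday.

2066-01-28

January 2066 begins on a Friday, so the first Thursday is January 7 (6 days later).
The 4th Thursday is 3 weeks later: 7 + 21 = 28.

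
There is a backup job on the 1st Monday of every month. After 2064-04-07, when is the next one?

2064-05-05

April 2064 starts on a Tuesday, so its 1st Monday is 2064-04-07 (6 days in).
That is not after 2064-04-07, so look at May 2064.
May 2064 starts on a Thursday, so its 1st Monday is 2064-05-05 (4 days in).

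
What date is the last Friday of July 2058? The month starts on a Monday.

26 July 2058

July 2058 begins on a Monday, so the first Friday is July 5 (4 days later).
July 2058 has 31 days. Adding weeks: 5, 12, 19, 26 — the last one ≤ 31 is the 26th.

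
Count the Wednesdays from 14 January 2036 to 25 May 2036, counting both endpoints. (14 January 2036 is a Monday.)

14 January 2036 is a Monday; the first Wednesday on or after it is 16 January 2036 (2 days later).
From 16 January 2036 to 25 May 2036: 15 + 29 + 31 + 30 + 25 = 130 days (rest of January, February, March, April, May).
130 ÷ 7 = 18 full weeks with remainder 4, so 18 more Wednesdays after the first → 19.

19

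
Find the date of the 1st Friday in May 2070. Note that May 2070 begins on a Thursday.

May 2, 2070

May 2070 begins on a Thursday, so the first Friday is May 2 (1 day later).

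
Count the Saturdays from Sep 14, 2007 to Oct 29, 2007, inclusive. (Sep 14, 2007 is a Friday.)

7

Sep 14, 2007 is a Friday; the first Saturday on or after it is Sep 15, 2007 (1 day later).
From Sep 15, 2007 to Oct 29, 2007: 15 + 29 = 44 days (rest of Sep, Oct).
44 ÷ 7 = 6 full weeks with remainder 2, so 6 more Saturdays after the first → 7.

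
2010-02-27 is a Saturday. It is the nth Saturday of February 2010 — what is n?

4th

Day 27 falls in week ⌈27/7⌉ of the month.
Days 1–7 hold the 1st Saturday, 8–14 the 2nd, 15–21 the 3rd, 22–28 the 4th, 29–31 the 5th.
27 is in the range for the 4th.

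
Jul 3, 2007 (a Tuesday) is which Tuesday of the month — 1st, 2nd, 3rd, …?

1st

Day 3 falls in week ⌈3/7⌉ of the month.
Days 1–7 hold the 1st Tuesday, 8–14 the 2nd, 15–21 the 3rd, 22–28 the 4th, 29–31 the 5th.
3 is in the range for the 1st.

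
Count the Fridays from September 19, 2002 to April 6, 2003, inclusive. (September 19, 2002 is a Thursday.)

September 19, 2002 is a Thursday; the first Friday on or after it is September 20, 2002 (1 day later).
From September 20, 2002 to April 6, 2003: 10 + 31 + 30 + 31 + 31 + 28 + 31 + 6 = 198 days (rest of September, October, November, December, January, February, March, April).
198 ÷ 7 = 28 full weeks with remainder 2, so 28 more Fridays after the first → 29.

29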